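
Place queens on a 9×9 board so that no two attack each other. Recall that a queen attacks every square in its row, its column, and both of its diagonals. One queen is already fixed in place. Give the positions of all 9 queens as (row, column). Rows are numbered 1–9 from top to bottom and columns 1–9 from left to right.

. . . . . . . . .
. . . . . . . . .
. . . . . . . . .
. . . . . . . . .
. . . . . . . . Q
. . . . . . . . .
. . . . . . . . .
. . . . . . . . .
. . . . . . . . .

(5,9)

(1,2) (2,8) (3,5) (4,3) (5,9) (6,6) (7,4) (8,1) (9,7)

Row 1: attacked by (5,9)→{5,9}. Safe: 1, 2, 3, 4, 6, 7, 8. Place at column 2.
Row 2: attacked by (1,2)→{1,2,3}; (5,9)→{6,9}. Safe: 4, 5, 7, 8. Place at column 8.
Row 3: attacked by (1,2)→{2,4}; (2,8)→{7,8,9}; (5,9)→{7,9}. Safe: 1, 3, 5, 6. Place at column 5.
Row 4: attacked by (1,2)→{2,5}; (2,8)→{6,8}; (3,5)→{4,5,6}; (5,9)→{8,9}. Safe: 1, 3, 7. Place at column 3.
Row 6: attacked by (1,2)→{2,7}; (2,8)→{4,8}; (3,5)→{2,5,8}; (4,3)→{1,3,5}; (5,9)→{8,9}. Safe: 6. Place at column 6.
Row 7: attacked by (1,2)→{2,8}; (2,8)→{3,8}; (3,5)→{1,5,9}; (4,3)→{3,6}; (5,9)→{7,9}; (6,6)→{5,6,7}. Safe: 4. Place at column 4.
Row 8: attacked by (1,2)→{2,9}; (2,8)→{2,8}; (3,5)→{5}; (4,3)→{3,7}; (5,9)→{6,9}; (6,6)→{4,6,8}; (7,4)→{3,4,5}. Safe: 1. Place at column 1.
Row 9: attacked by (1,2)→{2}; (2,8)→{1,8}; (3,5)→{5}; (4,3)→{3,8}; (5,9)→{5,9}; (6,6)→{3,6,9}; (7,4)→{2,4,6}; (8,1)→{1,2}. Safe: 7. Place at column 7.
Columns [2, 8, 5, 3, 9, 6, 4, 1, 7], r−c [-1, -6, -2, 1, -4, 0, 3, 7, 2], r+c [3, 10, 8, 7, 14, 12, 11, 9, 16] are all distinct, so no two queens attack.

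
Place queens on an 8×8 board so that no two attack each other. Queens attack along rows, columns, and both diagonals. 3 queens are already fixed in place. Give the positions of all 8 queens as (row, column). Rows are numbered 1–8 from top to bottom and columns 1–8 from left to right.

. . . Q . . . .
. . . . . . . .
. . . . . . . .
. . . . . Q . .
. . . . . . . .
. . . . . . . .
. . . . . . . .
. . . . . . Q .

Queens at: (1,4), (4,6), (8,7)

(1,4) (2,2) (3,8) (4,6) (5,1) (6,3) (7,5) (8,7)

Row 2: attacked by (1,4)→{3,4,5}; (4,6)→{4,6,8}; (8,7)→{1,7}. Safe: 2. Place at column 2.
Row 3: attacked by (1,4)→{2,4,6}; (2,2)→{1,2,3}; (4,6)→{5,6,7}; (8,7)→{2,7}. Safe: 8. Place at column 8.
Row 5: attacked by (1,4)→{4,8}; (2,2)→{2,5}; (3,8)→{6,8}; (4,6)→{5,6,7}; (8,7)→{4,7}. Safe: 1, 3. Place at column 1.
Row 6: attacked by (1,4)→{4}; (2,2)→{2,6}; (3,8)→{5,8}; (4,6)→{4,6,8}; (5,1)→{1,2}; (8,7)→{5,7}. Safe: 3. Place at column 3.
Row 7: attacked by (1,4)→{4}; (2,2)→{2,7}; (3,8)→{4,8}; (4,6)→{3,6}; (5,1)→{1,3}; (6,3)→{2,3,4}; (8,7)→{6,7,8}. Safe: 5. Place at column 5.
Columns [4, 2, 8, 6, 1, 3, 5, 7], r−c [-3, 0, -5, -2, 4, 3, 2, 1], r+c [5, 4, 11, 10, 6, 9, 12, 15] are all distinct, so no two queens attack.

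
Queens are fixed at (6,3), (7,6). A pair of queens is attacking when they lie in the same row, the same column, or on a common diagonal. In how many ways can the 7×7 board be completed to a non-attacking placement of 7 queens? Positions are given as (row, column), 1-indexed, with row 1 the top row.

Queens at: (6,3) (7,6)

Branch on row 1: col 1 → 0; col 2 → 3; col 4 → 0; col 5 → 0; col 7 → 0.
Sum: 0 + 3 + 0 + 0 + 0 = 3.

3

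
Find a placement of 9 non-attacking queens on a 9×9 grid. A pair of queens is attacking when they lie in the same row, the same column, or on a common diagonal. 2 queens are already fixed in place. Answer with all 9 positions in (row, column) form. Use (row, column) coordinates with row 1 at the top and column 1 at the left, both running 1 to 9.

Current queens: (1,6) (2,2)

(1,6) (2,2) (3,5) (4,7) (5,9) (6,4) (7,8) (8,1) (9,3)

Row 3: attacked by (1,6)→{4,6,8}; (2,2)→{1,2,3}. Safe: 5, 7, 9. Place at column 5.
Row 4: attacked by (1,6)→{3,6,9}; (2,2)→{2,4}; (3,5)→{4,5,6}. Safe: 1, 7, 8. Place at column 7.
Row 5: attacked by (1,6)→{2,6}; (2,2)→{2,5}; (3,5)→{3,5,7}; (4,7)→{6,7,8}. Safe: 1, 4, 9. Place at column 9.
Row 6: attacked by (1,6)→{1,6}; (2,2)→{2,6}; (3,5)→{2,5,8}; (4,7)→{5,7,9}; (5,9)→{8,9}. Safe: 3, 4. Place at column 4.
Row 7: attacked by (1,6)→{6}; (2,2)→{2,7}; (3,5)→{1,5,9}; (4,7)→{4,7}; (5,9)→{7,9}; (6,4)→{3,4,5}. Safe: 8. Place at column 8.
Row 8: attacked by (1,6)→{6}; (2,2)→{2,8}; (3,5)→{5}; (4,7)→{3,7}; (5,9)→{6,9}; (6,4)→{2,4,6}; (7,8)→{7,8,9}. Safe: 1. Place at column 1.
Row 9: attacked by (1,6)→{6}; (2,2)→{2,9}; (3,5)→{5}; (4,7)→{2,7}; (5,9)→{5,9}; (6,4)→{1,4,7}; (7,8)→{6,8}; (8,1)→{1,2}. Safe: 3. Place at column 3.
Columns [6, 2, 5, 7, 9, 4, 8, 1, 3], r−c [-5, 0, -2, -3, -4, 2, -1, 7, 6], r+c [7, 4, 8, 11, 14, 10, 15, 9, 12] are all distinct, so no two queens attack.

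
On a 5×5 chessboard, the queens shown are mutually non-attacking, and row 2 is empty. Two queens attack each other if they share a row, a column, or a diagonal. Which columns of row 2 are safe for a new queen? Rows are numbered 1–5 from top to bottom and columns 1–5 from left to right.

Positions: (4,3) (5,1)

(4,3) attacks row 2 at column 3 and diagonals 1, 5.
(5,1) attacks row 2 at column 1 and diagonals 4.
Attacked columns: {1, 3, 4, 5}. Safe: {2}.

columns 2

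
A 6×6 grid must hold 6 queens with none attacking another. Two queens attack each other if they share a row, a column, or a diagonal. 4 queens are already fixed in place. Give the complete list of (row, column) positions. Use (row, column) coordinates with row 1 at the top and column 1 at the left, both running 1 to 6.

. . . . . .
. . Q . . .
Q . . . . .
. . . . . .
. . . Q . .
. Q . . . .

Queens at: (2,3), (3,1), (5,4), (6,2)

(1,5) (2,3) (3,1) (4,6) (5,4) (6,2)

Row 1: attacked by (2,3)→{2,3,4}; (3,1)→{1,3}; (5,4)→{4}; (6,2)→{2}. Safe: 5, 6. Place at column 5.
Row 4: attacked by (1,5)→{2,5}; (2,3)→{1,3,5}; (3,1)→{1,2}; (5,4)→{3,4,5}; (6,2)→{2,4}. Safe: 6. Place at column 6.
Columns [5, 3, 1, 6, 4, 2], r−c [-4, -1, 2, -2, 1, 4], r+c [6, 5, 4, 10, 9, 8] are all distinct, so no two queens attack.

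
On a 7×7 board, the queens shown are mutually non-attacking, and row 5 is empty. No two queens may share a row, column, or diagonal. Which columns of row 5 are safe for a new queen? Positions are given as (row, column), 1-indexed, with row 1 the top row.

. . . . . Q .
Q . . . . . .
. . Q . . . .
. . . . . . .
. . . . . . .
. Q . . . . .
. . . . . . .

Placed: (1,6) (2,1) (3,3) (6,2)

columns 7

(1,6) attacks row 5 at column 6 and diagonals 2.
(2,1) attacks row 5 at column 1 and diagonals 4.
(3,3) attacks row 5 at column 3 and diagonals 1, 5.
(6,2) attacks row 5 at column 2 and diagonals 1, 3.
Attacked columns: {1, 2, 3, 4, 5, 6}. Safe: {7}.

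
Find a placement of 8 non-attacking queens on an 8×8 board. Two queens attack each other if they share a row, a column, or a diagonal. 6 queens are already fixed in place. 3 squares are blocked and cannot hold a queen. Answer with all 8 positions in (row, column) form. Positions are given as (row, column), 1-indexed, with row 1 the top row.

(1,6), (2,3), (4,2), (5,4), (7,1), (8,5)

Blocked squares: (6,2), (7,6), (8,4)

(1,6) (2,3) (3,7) (4,2) (5,4) (6,8) (7,1) (8,5)

Row 3: attacked by (1,6)→{4,6,8}; (2,3)→{2,3,4}; (4,2)→{1,2,3}; (5,4)→{2,4,6}; (7,1)→{1,5}; (8,5)→{5}. Safe: 7. Place at column 7.
Row 6: attacked by (1,6)→{1,6}; (2,3)→{3,7}; (3,7)→{4,7}; (4,2)→{2,4}; (5,4)→{3,4,5}; (7,1)→{1,2}; (8,5)→{3,5,7}. Blocked: 2. Safe: 8. Place at column 8.
Columns [6, 3, 7, 2, 4, 8, 1, 5], r−c [-5, -1, -4, 2, 1, -2, 6, 3], r+c [7, 5, 10, 6, 9, 14, 8, 13] are all distinct, so no two queens attack.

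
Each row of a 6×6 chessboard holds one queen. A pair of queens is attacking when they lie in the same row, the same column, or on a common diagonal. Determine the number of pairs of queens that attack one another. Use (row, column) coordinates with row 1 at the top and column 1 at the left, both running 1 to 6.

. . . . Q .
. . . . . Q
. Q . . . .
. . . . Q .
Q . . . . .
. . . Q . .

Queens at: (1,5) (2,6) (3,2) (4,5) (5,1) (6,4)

Same column: (1,5)–(4,5) (column 5).
Same diagonal: (1,5)–(2,6) (|1−2| = |5−6| = 1); (1,5)–(5,1) (|1−5| = |5−1| = 4).
Total attacking pairs: 3.

3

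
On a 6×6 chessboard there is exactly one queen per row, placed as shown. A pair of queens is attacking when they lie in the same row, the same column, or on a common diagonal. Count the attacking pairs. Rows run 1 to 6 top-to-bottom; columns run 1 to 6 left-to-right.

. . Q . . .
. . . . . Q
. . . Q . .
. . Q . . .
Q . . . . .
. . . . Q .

Same column: (1,3)–(4,3) (column 3).
Same diagonal: (3,4)–(4,3) (|3−4| = |4−3| = 1); (4,3)–(6,5) (|4−6| = |3−5| = 2).
Total attacking pairs: 3.

3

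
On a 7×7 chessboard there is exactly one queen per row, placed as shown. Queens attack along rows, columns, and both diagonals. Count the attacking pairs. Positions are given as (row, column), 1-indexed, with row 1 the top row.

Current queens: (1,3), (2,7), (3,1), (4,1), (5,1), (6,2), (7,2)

Same column: (3,1)–(4,1) (column 1); (3,1)–(5,1) (column 1); (4,1)–(5,1) (column 1); (6,2)–(7,2) (column 2).
Same diagonal: (1,3)–(3,1) (|1−3| = |3−1| = 2); (2,7)–(7,2) (|2−7| = |7−2| = 5); (5,1)–(6,2) (|5−6| = |1−2| = 1).
Total attacking pairs: 7.

7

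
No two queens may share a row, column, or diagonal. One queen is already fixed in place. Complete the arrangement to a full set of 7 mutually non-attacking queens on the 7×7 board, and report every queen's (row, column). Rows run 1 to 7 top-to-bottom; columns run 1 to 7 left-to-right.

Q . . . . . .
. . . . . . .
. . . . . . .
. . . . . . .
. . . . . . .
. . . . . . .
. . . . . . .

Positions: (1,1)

(1,1) (2,4) (3,7) (4,3) (5,6) (6,2) (7,5)

Row 2: attacked by (1,1)→{1,2}. Safe: 3, 4, 5, 6, 7. Place at column 4.
Row 3: attacked by (1,1)→{1,3}; (2,4)→{3,4,5}. Safe: 2, 6, 7. Place at column 7.
Row 4: attacked by (1,1)→{1,4}; (2,4)→{2,4,6}; (3,7)→{6,7}. Safe: 3, 5. Place at column 3.
Row 5: attacked by (1,1)→{1,5}; (2,4)→{1,4,7}; (3,7)→{5,7}; (4,3)→{2,3,4}. Safe: 6. Place at column 6.
Row 6: attacked by (1,1)→{1,6}; (2,4)→{4}; (3,7)→{4,7}; (4,3)→{1,3,5}; (5,6)→{5,6,7}. Safe: 2. Place at column 2.
Row 7: attacked by (1,1)→{1,7}; (2,4)→{4}; (3,7)→{3,7}; (4,3)→{3,6}; (5,6)→{4,6}; (6,2)→{1,2,3}. Safe: 5. Place at column 5.
Columns [1, 4, 7, 3, 6, 2, 5], r−c [0, -2, -4, 1, -1, 4, 2], r+c [2, 6, 10, 7, 11, 8, 12] are all distinct, so no two queens attack.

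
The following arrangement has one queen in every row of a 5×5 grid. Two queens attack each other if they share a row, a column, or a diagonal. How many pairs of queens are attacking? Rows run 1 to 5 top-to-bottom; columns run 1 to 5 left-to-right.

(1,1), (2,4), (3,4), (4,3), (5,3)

3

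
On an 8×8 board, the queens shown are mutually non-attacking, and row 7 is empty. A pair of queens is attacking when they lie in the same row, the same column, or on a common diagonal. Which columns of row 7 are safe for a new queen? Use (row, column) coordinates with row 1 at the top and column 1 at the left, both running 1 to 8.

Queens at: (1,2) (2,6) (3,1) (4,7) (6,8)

columns 3

(1,2) attacks row 7 at column 2 and diagonals 8.
(2,6) attacks row 7 at column 6 and diagonals 1.
(3,1) attacks row 7 at column 1 and diagonals 5.
(4,7) attacks row 7 at column 7 and diagonals 4.
(6,8) attacks row 7 at column 8 and diagonals 7.
Attacked columns: {1, 2, 4, 5, 6, 7, 8}. Safe: {3}.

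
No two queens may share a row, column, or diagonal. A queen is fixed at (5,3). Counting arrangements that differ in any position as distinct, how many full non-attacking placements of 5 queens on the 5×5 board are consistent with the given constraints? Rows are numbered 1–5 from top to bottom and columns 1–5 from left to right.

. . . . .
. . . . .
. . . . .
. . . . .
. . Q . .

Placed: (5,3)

2

Branch on row 1: col 1 → 1; col 2 → 0; col 4 → 0; col 5 → 1.
Sum: 1 + 0 + 0 + 1 = 2.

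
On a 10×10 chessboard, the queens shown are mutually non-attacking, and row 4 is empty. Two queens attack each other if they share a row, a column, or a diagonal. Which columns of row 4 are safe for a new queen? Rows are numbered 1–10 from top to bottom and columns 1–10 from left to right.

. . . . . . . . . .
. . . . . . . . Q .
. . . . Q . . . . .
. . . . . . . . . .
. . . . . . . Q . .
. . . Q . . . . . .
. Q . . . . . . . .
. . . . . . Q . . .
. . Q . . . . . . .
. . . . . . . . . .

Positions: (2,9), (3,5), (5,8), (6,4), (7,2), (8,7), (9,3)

(2,9) attacks row 4 at column 9 and diagonals 7.
(3,5) attacks row 4 at column 5 and diagonals 4, 6.
(5,8) attacks row 4 at column 8 and diagonals 7, 9.
(6,4) attacks row 4 at column 4 and diagonals 2, 6.
(7,2) attacks row 4 at column 2 and diagonals 5.
(8,7) attacks row 4 at column 7 and diagonals 3.
(9,3) attacks row 4 at column 3 and diagonals 8.
Attacked columns: {2, 3, 4, 5, 6, 7, 8, 9}. Safe: {1, 10}.

columns 1, 10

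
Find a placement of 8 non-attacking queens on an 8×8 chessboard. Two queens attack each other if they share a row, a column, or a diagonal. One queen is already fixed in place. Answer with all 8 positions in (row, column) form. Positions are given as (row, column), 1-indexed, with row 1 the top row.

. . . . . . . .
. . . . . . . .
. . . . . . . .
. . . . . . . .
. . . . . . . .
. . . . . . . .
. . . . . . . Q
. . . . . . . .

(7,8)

Row 1: attacked by (7,8)→{2,8}. Safe: 1, 3, 4, 5, 6, 7. Place at column 7.
Row 2: attacked by (1,7)→{6,7,8}; (7,8)→{3,8}. Safe: 1, 2, 4, 5. Place at column 2.
Row 3: attacked by (1,7)→{5,7}; (2,2)→{1,2,3}; (7,8)→{4,8}. Safe: 6. Place at column 6.
Row 4: attacked by (1,7)→{4,7}; (2,2)→{2,4}; (3,6)→{5,6,7}; (7,8)→{5,8}. Safe: 1, 3. Place at column 3.
Row 5: attacked by (1,7)→{3,7}; (2,2)→{2,5}; (3,6)→{4,6,8}; (4,3)→{2,3,4}; (7,8)→{6,8}. Safe: 1. Place at column 1.
Row 6: attacked by (1,7)→{2,7}; (2,2)→{2,6}; (3,6)→{3,6}; (4,3)→{1,3,5}; (5,1)→{1,2}; (7,8)→{7,8}. Safe: 4. Place at column 4.
Row 8: attacked by (1,7)→{7}; (2,2)→{2,8}; (3,6)→{1,6}; (4,3)→{3,7}; (5,1)→{1,4}; (6,4)→{2,4,6}; (7,8)→{7,8}. Safe: 5. Place at column 5.
Columns [7, 2, 6, 3, 1, 4, 8, 5], r−c [-6, 0, -3, 1, 4, 2, -1, 3], r+c [8, 4, 9, 7, 6, 10, 15, 13] are all distinct, so no two queens attack.

(1,7) (2,2) (3,6) (4,3) (5,1) (6,4) (7,8) (8,5)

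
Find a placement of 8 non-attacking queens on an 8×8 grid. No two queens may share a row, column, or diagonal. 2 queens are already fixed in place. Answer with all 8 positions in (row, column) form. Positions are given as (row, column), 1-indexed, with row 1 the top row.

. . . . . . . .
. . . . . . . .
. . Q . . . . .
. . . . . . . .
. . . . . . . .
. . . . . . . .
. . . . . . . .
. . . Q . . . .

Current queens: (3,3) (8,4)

Row 1: attacked by (3,3)→{1,3,5}; (8,4)→{4}. Safe: 2, 6, 7, 8. Place at column 7.
Row 2: attacked by (1,7)→{6,7,8}; (3,3)→{2,3,4}; (8,4)→{4}. Safe: 1, 5. Place at column 5.
Row 4: attacked by (1,7)→{4,7}; (2,5)→{3,5,7}; (3,3)→{2,3,4}; (8,4)→{4,8}. Safe: 1, 6. Place at column 1.
Row 5: attacked by (1,7)→{3,7}; (2,5)→{2,5,8}; (3,3)→{1,3,5}; (4,1)→{1,2}; (8,4)→{1,4,7}. Safe: 6. Place at column 6.
Row 6: attacked by (1,7)→{2,7}; (2,5)→{1,5}; (3,3)→{3,6}; (4,1)→{1,3}; (5,6)→{5,6,7}; (8,4)→{2,4,6}. Safe: 8. Place at column 8.
Row 7: attacked by (1,7)→{1,7}; (2,5)→{5}; (3,3)→{3,7}; (4,1)→{1,4}; (5,6)→{4,6,8}; (6,8)→{7,8}; (8,4)→{3,4,5}. Safe: 2. Place at column 2.
Columns [7, 5, 3, 1, 6, 8, 2, 4], r−c [-6, -3, 0, 3, -1, -2, 5, 4], r+c [8, 7, 6, 5, 11, 14, 9, 12] are all distinct, so no two queens attack.

(1,7) (2,5) (3,3) (4,1) (5,6) (6,8) (7,2) (8,4)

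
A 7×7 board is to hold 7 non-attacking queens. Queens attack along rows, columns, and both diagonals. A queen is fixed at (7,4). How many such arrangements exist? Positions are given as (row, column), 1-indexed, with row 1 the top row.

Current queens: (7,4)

6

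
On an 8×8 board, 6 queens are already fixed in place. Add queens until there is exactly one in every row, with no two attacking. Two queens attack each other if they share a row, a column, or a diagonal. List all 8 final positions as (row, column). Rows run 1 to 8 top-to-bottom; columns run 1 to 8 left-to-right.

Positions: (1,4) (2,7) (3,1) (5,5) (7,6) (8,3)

(1,4) (2,7) (3,1) (4,8) (5,5) (6,2) (7,6) (8,3)

Row 4: attacked by (1,4)→{1,4,7}; (2,7)→{5,7}; (3,1)→{1,2}; (5,5)→{4,5,6}; (7,6)→{3,6}; (8,3)→{3,7}. Safe: 8. Place at column 8.
Row 6: attacked by (1,4)→{4}; (2,7)→{3,7}; (3,1)→{1,4}; (4,8)→{6,8}; (5,5)→{4,5,6}; (7,6)→{5,6,7}; (8,3)→{1,3,5}. Safe: 2. Place at column 2.
Columns [4, 7, 1, 8, 5, 2, 6, 3], r−c [-3, -5, 2, -4, 0, 4, 1, 5], r+c [5, 9, 4, 12, 10, 8, 13, 11] are all distinct, so no two queens attack.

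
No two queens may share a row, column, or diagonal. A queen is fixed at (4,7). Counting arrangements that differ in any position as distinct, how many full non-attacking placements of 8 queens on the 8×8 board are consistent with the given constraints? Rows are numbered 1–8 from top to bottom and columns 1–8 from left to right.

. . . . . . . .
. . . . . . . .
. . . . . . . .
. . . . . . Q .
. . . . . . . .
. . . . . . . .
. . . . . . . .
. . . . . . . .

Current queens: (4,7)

8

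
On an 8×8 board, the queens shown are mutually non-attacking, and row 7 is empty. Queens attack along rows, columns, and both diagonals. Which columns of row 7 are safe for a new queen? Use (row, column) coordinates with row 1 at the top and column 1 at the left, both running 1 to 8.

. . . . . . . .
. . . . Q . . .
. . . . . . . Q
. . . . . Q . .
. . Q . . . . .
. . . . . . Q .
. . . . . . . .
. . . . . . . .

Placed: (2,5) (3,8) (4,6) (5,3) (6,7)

columns 2

(2,5) attacks row 7 at column 5.
(3,8) attacks row 7 at column 8 and diagonals 4.
(4,6) attacks row 7 at column 6 and diagonals 3.
(5,3) attacks row 7 at column 3 and diagonals 1, 5.
(6,7) attacks row 7 at column 7 and diagonals 6, 8.
Attacked columns: {1, 3, 4, 5, 6, 7, 8}. Safe: {2}.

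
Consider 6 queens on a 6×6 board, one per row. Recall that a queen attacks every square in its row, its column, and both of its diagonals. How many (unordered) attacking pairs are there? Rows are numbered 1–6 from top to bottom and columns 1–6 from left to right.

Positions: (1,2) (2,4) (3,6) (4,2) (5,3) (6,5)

3

Same column: (1,2)–(4,2) (column 2).
Same diagonal: (2,4)–(4,2) (|2−4| = |4−2| = 2); (4,2)–(5,3) (|4−5| = |2−3| = 1).
Total attacking pairs: 3.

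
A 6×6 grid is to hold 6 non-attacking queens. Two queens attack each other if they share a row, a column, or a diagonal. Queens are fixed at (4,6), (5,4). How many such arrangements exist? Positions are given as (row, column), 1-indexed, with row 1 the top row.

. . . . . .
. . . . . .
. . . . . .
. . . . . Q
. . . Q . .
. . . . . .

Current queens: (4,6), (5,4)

1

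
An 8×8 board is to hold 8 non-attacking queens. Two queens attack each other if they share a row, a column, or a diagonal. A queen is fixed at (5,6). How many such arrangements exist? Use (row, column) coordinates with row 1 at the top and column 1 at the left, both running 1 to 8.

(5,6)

12

Branch on row 1: col 1 → 0; col 3 → 2; col 4 → 6; col 5 → 0; col 7 → 3; col 8 → 1.
Sum: 0 + 2 + 6 + 0 + 3 + 1 = 12.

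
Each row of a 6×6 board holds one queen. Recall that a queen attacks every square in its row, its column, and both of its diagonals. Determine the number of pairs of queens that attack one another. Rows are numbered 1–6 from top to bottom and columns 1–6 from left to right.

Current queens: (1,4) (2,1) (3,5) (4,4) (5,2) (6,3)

3

Same column: (1,4)–(4,4) (column 4).
Same diagonal: (3,5)–(4,4) (|3−4| = |5−4| = 1); (5,2)–(6,3) (|5−6| = |2−3| = 1).
Total attacking pairs: 3.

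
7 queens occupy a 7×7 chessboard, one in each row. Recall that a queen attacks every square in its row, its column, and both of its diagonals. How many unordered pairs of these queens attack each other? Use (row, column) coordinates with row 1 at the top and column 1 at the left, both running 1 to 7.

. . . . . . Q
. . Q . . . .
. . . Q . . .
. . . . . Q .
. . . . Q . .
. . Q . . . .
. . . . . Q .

4

Same column: (2,3)–(6,3) (column 3); (4,6)–(7,6) (column 6).
Same diagonal: (2,3)–(3,4) (|2−3| = |3−4| = 1); (4,6)–(5,5) (|4−5| = |6−5| = 1).
Total attacking pairs: 4.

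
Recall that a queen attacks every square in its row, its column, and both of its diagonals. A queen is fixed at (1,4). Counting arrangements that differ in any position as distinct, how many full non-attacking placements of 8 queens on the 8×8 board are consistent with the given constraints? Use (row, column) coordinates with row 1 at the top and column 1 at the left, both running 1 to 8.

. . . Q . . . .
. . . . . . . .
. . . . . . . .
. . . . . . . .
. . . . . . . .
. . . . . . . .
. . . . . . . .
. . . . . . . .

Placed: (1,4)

18

Branch on row 2: col 1 → 2; col 2 → 6; col 6 → 3; col 7 → 4; col 8 → 3.
Sum: 2 + 6 + 3 + 4 + 3 = 18.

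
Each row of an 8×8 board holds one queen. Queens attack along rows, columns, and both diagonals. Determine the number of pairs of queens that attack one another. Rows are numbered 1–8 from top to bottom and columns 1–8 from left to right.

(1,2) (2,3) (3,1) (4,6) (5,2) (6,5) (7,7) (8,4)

2

Same column: (1,2)–(5,2) (column 2).
Same diagonal: (1,2)–(2,3) (|1−2| = |2−3| = 1).
Total attacking pairs: 2.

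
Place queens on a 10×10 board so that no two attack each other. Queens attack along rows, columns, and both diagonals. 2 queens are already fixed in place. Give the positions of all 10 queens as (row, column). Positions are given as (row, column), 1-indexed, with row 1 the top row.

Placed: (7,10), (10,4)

Row 1: attacked by (7,10)→{4,10}; (10,4)→{4}. Safe: 1, 2, 3, 5, 6, 7, 8, 9. Place at column 5.
Row 2: attacked by (1,5)→{4,5,6}; (7,10)→{5,10}; (10,4)→{4}. Safe: 1, 2, 3, 7, 8, 9. Place at column 8.
Row 3: attacked by (1,5)→{3,5,7}; (2,8)→{7,8,9}; (7,10)→{6,10}; (10,4)→{4}. Safe: 1, 2. Place at column 1.
Row 4: attacked by (1,5)→{2,5,8}; (2,8)→{6,8,10}; (3,1)→{1,2}; (7,10)→{7,10}; (10,4)→{4,10}. Safe: 3, 9. Place at column 9.
Row 5: attacked by (1,5)→{1,5,9}; (2,8)→{5,8}; (3,1)→{1,3}; (4,9)→{8,9,10}; (7,10)→{8,10}; (10,4)→{4,9}. Safe: 2, 6, 7. Place at column 7.
Row 6: attacked by (1,5)→{5,10}; (2,8)→{4,8}; (3,1)→{1,4}; (4,9)→{7,9}; (5,7)→{6,7,8}; (7,10)→{9,10}; (10,4)→{4,8}. Safe: 2, 3. Place at column 2.
Row 8: attacked by (1,5)→{5}; (2,8)→{2,8}; (3,1)→{1,6}; (4,9)→{5,9}; (5,7)→{4,7,10}; (6,2)→{2,4}; (7,10)→{9,10}; (10,4)→{2,4,6}. Safe: 3. Place at column 3.
Row 9: attacked by (1,5)→{5}; (2,8)→{1,8}; (3,1)→{1,7}; (4,9)→{4,9}; (5,7)→{3,7}; (6,2)→{2,5}; (7,10)→{8,10}; (8,3)→{2,3,4}; (10,4)→{3,4,5}. Safe: 6. Place at column 6.
Columns [5, 8, 1, 9, 7, 2, 10, 3, 6, 4], r−c [-4, -6, 2, -5, -2, 4, -3, 5, 3, 6], r+c [6, 10, 4, 13, 12, 8, 17, 11, 15, 14] are all distinct, so no two queens attack.

(1,5) (2,8) (3,1) (4,9) (5,7) (6,2) (7,10) (8,3) (9,6) (10,4)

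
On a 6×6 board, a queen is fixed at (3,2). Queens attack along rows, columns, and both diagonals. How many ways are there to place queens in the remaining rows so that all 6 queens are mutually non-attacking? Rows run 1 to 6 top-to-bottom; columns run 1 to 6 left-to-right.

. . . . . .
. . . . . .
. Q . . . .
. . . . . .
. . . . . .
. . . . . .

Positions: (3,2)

1

Branch on row 1: col 1 → 0; col 3 → 1; col 5 → 0; col 6 → 0.
Sum: 0 + 1 + 0 + 0 = 1.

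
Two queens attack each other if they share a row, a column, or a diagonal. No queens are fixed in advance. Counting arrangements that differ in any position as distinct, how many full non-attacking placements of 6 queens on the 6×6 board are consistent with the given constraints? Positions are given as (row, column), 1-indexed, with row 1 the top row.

Branch on row 1: col 1 → 0; col 2 → 1; col 3 → 1; col 4 → 1; col 5 → 1; col 6 → 0.
Sum: 0 + 1 + 1 + 1 + 1 + 0 = 4.
(This is the classic 6-queens count.)

4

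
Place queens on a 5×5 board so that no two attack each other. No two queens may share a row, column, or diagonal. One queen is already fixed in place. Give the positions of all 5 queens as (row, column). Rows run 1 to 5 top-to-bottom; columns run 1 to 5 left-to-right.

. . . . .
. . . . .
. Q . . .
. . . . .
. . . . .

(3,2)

(1,1) (2,4) (3,2) (4,5) (5,3)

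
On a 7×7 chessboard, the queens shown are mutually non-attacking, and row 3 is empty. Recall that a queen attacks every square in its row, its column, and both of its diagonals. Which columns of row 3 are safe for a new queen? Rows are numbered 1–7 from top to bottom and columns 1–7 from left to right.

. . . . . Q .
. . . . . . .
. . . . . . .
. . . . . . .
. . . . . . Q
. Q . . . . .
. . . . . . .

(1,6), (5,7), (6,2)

columns 1, 3

(1,6) attacks row 3 at column 6 and diagonals 4.
(5,7) attacks row 3 at column 7 and diagonals 5.
(6,2) attacks row 3 at column 2 and diagonals 5.
Attacked columns: {2, 4, 5, 6, 7}. Safe: {1, 3}.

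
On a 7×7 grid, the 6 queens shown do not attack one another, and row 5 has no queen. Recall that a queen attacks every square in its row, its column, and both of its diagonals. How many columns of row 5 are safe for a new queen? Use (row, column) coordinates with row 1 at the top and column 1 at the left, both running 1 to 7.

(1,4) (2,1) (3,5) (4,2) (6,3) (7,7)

(1,4) attacks row 5 at column 4.
(2,1) attacks row 5 at column 1 and diagonals 4.
(3,5) attacks row 5 at column 5 and diagonals 3, 7.
(4,2) attacks row 5 at column 2 and diagonals 1, 3.
(6,3) attacks row 5 at column 3 and diagonals 2, 4.
(7,7) attacks row 5 at column 7 and diagonals 5.
Attacked columns: {1, 2, 3, 4, 5, 7}. Safe: {6}.

1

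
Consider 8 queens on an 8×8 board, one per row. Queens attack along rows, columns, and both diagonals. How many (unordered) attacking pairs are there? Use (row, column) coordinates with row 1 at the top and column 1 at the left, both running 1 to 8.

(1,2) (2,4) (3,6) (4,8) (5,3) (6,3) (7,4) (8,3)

Same column: (2,4)–(7,4) (column 4); (5,3)–(6,3) (column 3); (5,3)–(8,3) (column 3); (6,3)–(8,3) (column 3).
Same diagonal: (3,6)–(6,3) (|3−6| = |6−3| = 3); (6,3)–(7,4) (|6−7| = |3−4| = 1); (7,4)–(8,3) (|7−8| = |4−3| = 1).
Total attacking pairs: 7.

7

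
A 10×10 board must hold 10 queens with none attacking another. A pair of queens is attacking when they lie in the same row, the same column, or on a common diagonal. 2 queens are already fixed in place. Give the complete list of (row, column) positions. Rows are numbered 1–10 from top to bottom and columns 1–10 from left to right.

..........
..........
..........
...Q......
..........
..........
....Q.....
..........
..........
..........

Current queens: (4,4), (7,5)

(1,3) (2,7) (3,10) (4,4) (5,9) (6,1) (7,5) (8,2) (9,8) (10,6)

Row 1: attacked by (4,4)→{1,4,7}; (7,5)→{5}. Safe: 2, 3, 6, 8, 9, 10. Place at column 3.
Row 2: attacked by (1,3)→{2,3,4}; (4,4)→{2,4,6}; (7,5)→{5,10}. Safe: 1, 7, 8, 9. Place at column 7.
Row 3: attacked by (1,3)→{1,3,5}; (2,7)→{6,7,8}; (4,4)→{3,4,5}; (7,5)→{1,5,9}. Safe: 2, 10. Place at column 10.
Row 5: attacked by (1,3)→{3,7}; (2,7)→{4,7,10}; (3,10)→{8,10}; (4,4)→{3,4,5}; (7,5)→{3,5,7}. Safe: 1, 2, 6, 9. Place at column 9.
Row 6: attacked by (1,3)→{3,8}; (2,7)→{3,7}; (3,10)→{7,10}; (4,4)→{2,4,6}; (5,9)→{8,9,10}; (7,5)→{4,5,6}. Safe: 1. Place at column 1.
Row 8: attacked by (1,3)→{3,10}; (2,7)→{1,7}; (3,10)→{5,10}; (4,4)→{4,8}; (5,9)→{6,9}; (6,1)→{1,3}; (7,5)→{4,5,6}. Safe: 2. Place at column 2.
Row 9: attacked by (1,3)→{3}; (2,7)→{7}; (3,10)→{4,10}; (4,4)→{4,9}; (5,9)→{5,9}; (6,1)→{1,4}; (7,5)→{3,5,7}; (8,2)→{1,2,3}. Safe: 6, 8. Place at column 8.
Row 10: attacked by (1,3)→{3}; (2,7)→{7}; (3,10)→{3,10}; (4,4)→{4,10}; (5,9)→{4,9}; (6,1)→{1,5}; (7,5)→{2,5,8}; (8,2)→{2,4}; (9,8)→{7,8,9}. Safe: 6. Place at column 6.
Columns [3, 7, 10, 4, 9, 1, 5, 2, 8, 6], r−c [-2, -5, -7, 0, -4, 5, 2, 6, 1, 4], r+c [4, 9, 13, 8, 14, 7, 12, 10, 17, 16] are all distinct, so no two queens attack.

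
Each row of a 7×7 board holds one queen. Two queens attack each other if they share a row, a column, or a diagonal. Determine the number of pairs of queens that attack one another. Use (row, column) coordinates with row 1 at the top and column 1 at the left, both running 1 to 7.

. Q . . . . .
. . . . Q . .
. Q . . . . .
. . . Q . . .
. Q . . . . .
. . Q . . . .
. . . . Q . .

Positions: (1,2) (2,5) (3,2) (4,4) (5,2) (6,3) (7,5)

Same column: (1,2)–(3,2) (column 2); (1,2)–(5,2) (column 2); (2,5)–(7,5) (column 5); (3,2)–(5,2) (column 2).
Same diagonal: (2,5)–(5,2) (|2−5| = |5−2| = 3); (5,2)–(6,3) (|5−6| = |2−3| = 1).
Total attacking pairs: 6.

6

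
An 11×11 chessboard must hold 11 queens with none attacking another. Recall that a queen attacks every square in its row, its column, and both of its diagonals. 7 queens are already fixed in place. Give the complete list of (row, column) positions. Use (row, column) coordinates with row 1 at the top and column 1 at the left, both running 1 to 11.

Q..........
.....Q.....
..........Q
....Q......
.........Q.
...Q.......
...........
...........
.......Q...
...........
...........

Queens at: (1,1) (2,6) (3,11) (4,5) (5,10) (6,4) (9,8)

Row 7: attacked by (1,1)→{1,7}; (2,6)→{1,6,11}; (3,11)→{7,11}; (4,5)→{2,5,8}; (5,10)→{8,10}; (6,4)→{3,4,5}; (9,8)→{6,8,10}. Safe: 9. Place at column 9.
Row 8: attacked by (1,1)→{1,8}; (2,6)→{6}; (3,11)→{6,11}; (4,5)→{1,5,9}; (5,10)→{7,10}; (6,4)→{2,4,6}; (7,9)→{8,9,10}; (9,8)→{7,8,9}. Safe: 3. Place at column 3.
Row 10: attacked by (1,1)→{1,10}; (2,6)→{6}; (3,11)→{4,11}; (4,5)→{5,11}; (5,10)→{5,10}; (6,4)→{4,8}; (7,9)→{6,9}; (8,3)→{1,3,5}; (9,8)→{7,8,9}. Safe: 2. Place at column 2.
Row 11: attacked by (1,1)→{1,11}; (2,6)→{6}; (3,11)→{3,11}; (4,5)→{5}; (5,10)→{4,10}; (6,4)→{4,9}; (7,9)→{5,9}; (8,3)→{3,6}; (9,8)→{6,8,10}; (10,2)→{1,2,3}. Safe: 7. Place at column 7.
Columns [1, 6, 11, 5, 10, 4, 9, 3, 8, 2, 7], r−c [0, -4, -8, -1, -5, 2, -2, 5, 1, 8, 4], r+c [2, 8, 14, 9, 15, 10, 16, 11, 17, 12, 18] are all distinct, so no two queens attack.

(1,1) (2,6) (3,11) (4,5) (5,10) (6,4) (7,9) (8,3) (9,8) (10,2) (11,7)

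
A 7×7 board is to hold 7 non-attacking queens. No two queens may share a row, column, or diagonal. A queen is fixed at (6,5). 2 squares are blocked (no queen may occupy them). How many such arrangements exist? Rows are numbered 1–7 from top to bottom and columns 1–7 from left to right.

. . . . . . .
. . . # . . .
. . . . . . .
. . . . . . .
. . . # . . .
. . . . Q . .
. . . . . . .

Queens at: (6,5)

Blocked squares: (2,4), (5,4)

4

Branch on row 1: col 1 → 1; col 2 → 0; col 3 → 0; col 4 → 1; col 6 → 2; col 7 → 0.
Sum: 1 + 0 + 0 + 1 + 2 + 0 = 4.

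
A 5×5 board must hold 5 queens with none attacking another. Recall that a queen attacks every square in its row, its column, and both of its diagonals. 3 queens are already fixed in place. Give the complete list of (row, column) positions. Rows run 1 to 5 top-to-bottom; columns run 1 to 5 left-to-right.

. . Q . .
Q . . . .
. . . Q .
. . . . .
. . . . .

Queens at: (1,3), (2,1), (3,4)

Row 4: attacked by (1,3)→{3}; (2,1)→{1,3}; (3,4)→{3,4,5}. Safe: 2. Place at column 2.
Row 5: attacked by (1,3)→{3}; (2,1)→{1,4}; (3,4)→{2,4}; (4,2)→{1,2,3}. Safe: 5. Place at column 5.
Columns [3, 1, 4, 2, 5], r−c [-2, 1, -1, 2, 0], r+c [4, 3, 7, 6, 10] are all distinct, so no two queens attack.

(1,3) (2,1) (3,4) (4,2) (5,5)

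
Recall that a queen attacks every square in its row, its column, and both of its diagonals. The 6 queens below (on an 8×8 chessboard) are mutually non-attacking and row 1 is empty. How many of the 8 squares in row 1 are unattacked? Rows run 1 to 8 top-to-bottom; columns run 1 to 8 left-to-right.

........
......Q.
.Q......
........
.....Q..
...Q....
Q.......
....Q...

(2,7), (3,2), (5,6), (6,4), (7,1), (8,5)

1

(2,7) attacks row 1 at column 7 and diagonals 6, 8.
(3,2) attacks row 1 at column 2 and diagonals 4.
(5,6) attacks row 1 at column 6 and diagonals 2.
(6,4) attacks row 1 at column 4.
(7,1) attacks row 1 at column 1 and diagonals 7.
(8,5) attacks row 1 at column 5.
Attacked columns: {1, 2, 4, 5, 6, 7, 8}. Safe: {3}.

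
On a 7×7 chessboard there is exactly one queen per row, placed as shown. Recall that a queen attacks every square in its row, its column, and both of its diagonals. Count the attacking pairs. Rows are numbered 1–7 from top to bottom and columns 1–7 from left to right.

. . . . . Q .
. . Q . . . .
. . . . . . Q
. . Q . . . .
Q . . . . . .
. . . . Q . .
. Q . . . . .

Same column: (2,3)–(4,3) (column 3).
Same diagonal: (1,6)–(4,3) (|1−4| = |6−3| = 3); (4,3)–(6,5) (|4−6| = |3−5| = 2).
Total attacking pairs: 3.

3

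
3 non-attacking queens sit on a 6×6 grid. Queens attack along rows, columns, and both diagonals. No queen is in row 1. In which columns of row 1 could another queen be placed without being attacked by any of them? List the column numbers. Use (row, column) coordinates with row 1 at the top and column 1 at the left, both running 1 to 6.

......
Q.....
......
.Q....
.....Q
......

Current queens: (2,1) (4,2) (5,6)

(2,1) attacks row 1 at column 1 and diagonals 2.
(4,2) attacks row 1 at column 2 and diagonals 5.
(5,6) attacks row 1 at column 6 and diagonals 2.
Attacked columns: {1, 2, 5, 6}. Safe: {3, 4}.

columns 3, 4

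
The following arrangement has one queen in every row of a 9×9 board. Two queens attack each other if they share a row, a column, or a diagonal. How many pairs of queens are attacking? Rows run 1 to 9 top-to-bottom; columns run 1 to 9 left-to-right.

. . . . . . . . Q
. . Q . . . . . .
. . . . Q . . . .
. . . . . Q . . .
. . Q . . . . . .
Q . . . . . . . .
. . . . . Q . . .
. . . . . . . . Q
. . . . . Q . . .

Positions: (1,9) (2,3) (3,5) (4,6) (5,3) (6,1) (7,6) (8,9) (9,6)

Same column: (1,9)–(8,9) (column 9); (2,3)–(5,3) (column 3); (4,6)–(7,6) (column 6); (4,6)–(9,6) (column 6); (7,6)–(9,6) (column 6).
Same diagonal: (1,9)–(4,6) (|1−4| = |9−6| = 3); (2,3)–(8,9) (|2−8| = |3−9| = 6); (3,5)–(4,6) (|3−4| = |5−6| = 1); (3,5)–(5,3) (|3−5| = |5−3| = 2).
Total attacking pairs: 9.

9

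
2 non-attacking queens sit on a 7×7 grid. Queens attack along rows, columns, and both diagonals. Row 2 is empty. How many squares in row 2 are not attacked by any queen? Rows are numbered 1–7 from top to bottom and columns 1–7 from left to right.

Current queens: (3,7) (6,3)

4

(3,7) attacks row 2 at column 7 and diagonals 6.
(6,3) attacks row 2 at column 3 and diagonals 7.
Attacked columns: {3, 6, 7}. Safe: {1, 2, 4, 5}.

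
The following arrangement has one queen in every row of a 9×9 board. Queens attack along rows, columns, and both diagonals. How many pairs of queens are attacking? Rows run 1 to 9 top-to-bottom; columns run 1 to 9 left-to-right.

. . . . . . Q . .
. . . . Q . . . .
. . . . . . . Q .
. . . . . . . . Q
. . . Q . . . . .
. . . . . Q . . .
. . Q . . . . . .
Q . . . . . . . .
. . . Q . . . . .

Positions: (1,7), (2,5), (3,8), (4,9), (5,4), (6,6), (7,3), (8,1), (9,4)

4

Same column: (5,4)–(9,4) (column 4).
Same diagonal: (3,8)–(4,9) (|3−4| = |8−9| = 1); (4,9)–(9,4) (|4−9| = |9−4| = 5); (5,4)–(8,1) (|5−8| = |4−1| = 3).
Total attacking pairs: 4.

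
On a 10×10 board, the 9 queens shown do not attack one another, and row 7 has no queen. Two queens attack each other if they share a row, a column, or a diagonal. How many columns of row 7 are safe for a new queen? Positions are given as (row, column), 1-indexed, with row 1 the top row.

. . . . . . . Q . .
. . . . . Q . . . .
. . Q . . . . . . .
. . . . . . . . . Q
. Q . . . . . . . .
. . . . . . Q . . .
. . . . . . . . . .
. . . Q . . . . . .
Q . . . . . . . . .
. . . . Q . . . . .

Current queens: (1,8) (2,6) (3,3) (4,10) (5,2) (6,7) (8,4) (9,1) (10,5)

1

(1,8) attacks row 7 at column 8 and diagonals 2.
(2,6) attacks row 7 at column 6 and diagonals 1.
(3,3) attacks row 7 at column 3 and diagonals 7.
(4,10) attacks row 7 at column 10 and diagonals 7.
(5,2) attacks row 7 at column 2 and diagonals 4.
(6,7) attacks row 7 at column 7 and diagonals 6, 8.
(8,4) attacks row 7 at column 4 and diagonals 3, 5.
(9,1) attacks row 7 at column 1 and diagonals 3.
(10,5) attacks row 7 at column 5 and diagonals 2, 8.
Attacked columns: {1, 2, 3, 4, 5, 6, 7, 8, 10}. Safe: {9}.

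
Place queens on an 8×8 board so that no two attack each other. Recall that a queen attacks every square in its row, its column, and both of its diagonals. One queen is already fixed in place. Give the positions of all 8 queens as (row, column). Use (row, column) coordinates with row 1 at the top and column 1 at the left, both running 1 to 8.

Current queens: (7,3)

(1,7) (2,4) (3,2) (4,5) (5,8) (6,1) (7,3) (8,6)

Row 1: attacked by (7,3)→{3}. Safe: 1, 2, 4, 5, 6, 7, 8. Place at column 7.
Row 2: attacked by (1,7)→{6,7,8}; (7,3)→{3,8}. Safe: 1, 2, 4, 5. Place at column 4.
Row 3: attacked by (1,7)→{5,7}; (2,4)→{3,4,5}; (7,3)→{3,7}. Safe: 1, 2, 6, 8. Place at column 2.
Row 4: attacked by (1,7)→{4,7}; (2,4)→{2,4,6}; (3,2)→{1,2,3}; (7,3)→{3,6}. Safe: 5, 8. Place at column 5.
Row 5: attacked by (1,7)→{3,7}; (2,4)→{1,4,7}; (3,2)→{2,4}; (4,5)→{4,5,6}; (7,3)→{1,3,5}. Safe: 8. Place at column 8.
Row 6: attacked by (1,7)→{2,7}; (2,4)→{4,8}; (3,2)→{2,5}; (4,5)→{3,5,7}; (5,8)→{7,8}; (7,3)→{2,3,4}. Safe: 1, 6. Place at column 1.
Row 8: attacked by (1,7)→{7}; (2,4)→{4}; (3,2)→{2,7}; (4,5)→{1,5}; (5,8)→{5,8}; (6,1)→{1,3}; (7,3)→{2,3,4}. Safe: 6. Place at column 6.
Columns [7, 4, 2, 5, 8, 1, 3, 6], r−c [-6, -2, 1, -1, -3, 5, 4, 2], r+c [8, 6, 5, 9, 13, 7, 10, 14] are all distinct, so no two queens attack.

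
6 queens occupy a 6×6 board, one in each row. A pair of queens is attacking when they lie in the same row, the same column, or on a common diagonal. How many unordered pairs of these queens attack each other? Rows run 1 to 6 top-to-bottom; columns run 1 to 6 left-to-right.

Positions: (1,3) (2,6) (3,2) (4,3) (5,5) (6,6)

4

Same column: (1,3)–(4,3) (column 3); (2,6)–(6,6) (column 6).
Same diagonal: (3,2)–(4,3) (|3−4| = |2−3| = 1); (5,5)–(6,6) (|5−6| = |5−6| = 1).
Total attacking pairs: 4.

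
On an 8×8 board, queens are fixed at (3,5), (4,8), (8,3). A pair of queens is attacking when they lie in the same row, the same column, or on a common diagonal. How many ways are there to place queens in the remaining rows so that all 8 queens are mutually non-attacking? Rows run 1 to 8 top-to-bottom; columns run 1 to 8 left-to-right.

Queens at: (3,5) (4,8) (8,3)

Branch on row 1: col 1 → 1; col 2 → 1; col 4 → 0; col 6 → 0.
Sum: 1 + 1 + 0 + 0 = 2.

2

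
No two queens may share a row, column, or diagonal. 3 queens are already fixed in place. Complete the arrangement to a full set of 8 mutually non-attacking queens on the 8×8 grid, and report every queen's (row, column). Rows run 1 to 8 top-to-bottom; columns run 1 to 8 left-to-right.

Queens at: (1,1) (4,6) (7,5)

(1,1) (2,7) (3,4) (4,6) (5,8) (6,2) (7,5) (8,3)

Row 2: attacked by (1,1)→{1,2}; (4,6)→{4,6,8}; (7,5)→{5}. Safe: 3, 7. Place at column 7.
Row 3: attacked by (1,1)→{1,3}; (2,7)→{6,7,8}; (4,6)→{5,6,7}; (7,5)→{1,5}. Safe: 2, 4. Place at column 4.
Row 5: attacked by (1,1)→{1,5}; (2,7)→{4,7}; (3,4)→{2,4,6}; (4,6)→{5,6,7}; (7,5)→{3,5,7}. Safe: 8. Place at column 8.
Row 6: attacked by (1,1)→{1,6}; (2,7)→{3,7}; (3,4)→{1,4,7}; (4,6)→{4,6,8}; (5,8)→{7,8}; (7,5)→{4,5,6}. Safe: 2. Place at column 2.
Row 8: attacked by (1,1)→{1,8}; (2,7)→{1,7}; (3,4)→{4}; (4,6)→{2,6}; (5,8)→{5,8}; (6,2)→{2,4}; (7,5)→{4,5,6}. Safe: 3. Place at column 3.
Columns [1, 7, 4, 6, 8, 2, 5, 3], r−c [0, -5, -1, -2, -3, 4, 2, 5], r+c [2, 9, 7, 10, 13, 8, 12, 11] are all distinct, so no two queens attack.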